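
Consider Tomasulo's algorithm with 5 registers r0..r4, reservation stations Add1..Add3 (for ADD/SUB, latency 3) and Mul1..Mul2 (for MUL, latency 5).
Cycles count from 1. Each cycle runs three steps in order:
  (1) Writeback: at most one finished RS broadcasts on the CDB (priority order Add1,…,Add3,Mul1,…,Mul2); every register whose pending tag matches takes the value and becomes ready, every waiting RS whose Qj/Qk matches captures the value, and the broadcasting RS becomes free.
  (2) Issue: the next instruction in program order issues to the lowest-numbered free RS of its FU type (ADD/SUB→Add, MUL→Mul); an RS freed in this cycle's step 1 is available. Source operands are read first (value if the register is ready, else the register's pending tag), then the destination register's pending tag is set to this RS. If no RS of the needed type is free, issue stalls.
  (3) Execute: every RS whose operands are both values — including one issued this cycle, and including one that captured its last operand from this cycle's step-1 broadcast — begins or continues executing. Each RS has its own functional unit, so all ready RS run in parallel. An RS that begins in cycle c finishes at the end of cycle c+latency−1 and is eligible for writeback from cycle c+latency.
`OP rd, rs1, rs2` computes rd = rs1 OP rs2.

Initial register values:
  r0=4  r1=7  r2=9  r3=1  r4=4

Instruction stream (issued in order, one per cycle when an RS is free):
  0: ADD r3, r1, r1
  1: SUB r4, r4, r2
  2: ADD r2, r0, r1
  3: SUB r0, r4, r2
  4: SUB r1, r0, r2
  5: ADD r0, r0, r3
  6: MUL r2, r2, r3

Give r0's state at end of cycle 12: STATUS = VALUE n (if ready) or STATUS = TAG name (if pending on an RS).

STATUS = TAG Add3

  c1: issue ADD r3<-Add1  regs: r0:4,r1:7,r2:9,r3:Add1,r4:4
  c2: issue SUB r4<-Add2  regs: r0:4,r1:7,r2:9,r3:Add1,r4:Add2
  c3: issue ADD r2<-Add3  regs: r0:4,r1:7,r2:Add3,r3:Add1,r4:Add2
  c4: CDB Add1=14; issue SUB r0<-Add1  regs: r0:Add1,r1:7,r2:Add3,r3:14,r4:Add2
  c5: CDB Add2=-5; issue SUB r1<-Add2  regs: r0:Add1,r1:Add2,r2:Add3,r3:14,r4:-5
  c6: CDB Add3=11; issue ADD r0<-Add3  regs: r0:Add3,r1:Add2,r2:11,r3:14,r4:-5
  c7: issue MUL r2<-Mul1  regs: r0:Add3,r1:Add2,r2:Mul1,r3:14,r4:-5
  c8: -  regs: r0:Add3,r1:Add2,r2:Mul1,r3:14,r4:-5
  c9: CDB Add1=-16  regs: r0:Add3,r1:Add2,r2:Mul1,r3:14,r4:-5
  c10: -  regs: r0:Add3,r1:Add2,r2:Mul1,r3:14,r4:-5
  c11: -  regs: r0:Add3,r1:Add2,r2:Mul1,r3:14,r4:-5
  c12: CDB Add2=-27  regs: r0:Add3,r1:-27,r2:Mul1,r3:14,r4:-5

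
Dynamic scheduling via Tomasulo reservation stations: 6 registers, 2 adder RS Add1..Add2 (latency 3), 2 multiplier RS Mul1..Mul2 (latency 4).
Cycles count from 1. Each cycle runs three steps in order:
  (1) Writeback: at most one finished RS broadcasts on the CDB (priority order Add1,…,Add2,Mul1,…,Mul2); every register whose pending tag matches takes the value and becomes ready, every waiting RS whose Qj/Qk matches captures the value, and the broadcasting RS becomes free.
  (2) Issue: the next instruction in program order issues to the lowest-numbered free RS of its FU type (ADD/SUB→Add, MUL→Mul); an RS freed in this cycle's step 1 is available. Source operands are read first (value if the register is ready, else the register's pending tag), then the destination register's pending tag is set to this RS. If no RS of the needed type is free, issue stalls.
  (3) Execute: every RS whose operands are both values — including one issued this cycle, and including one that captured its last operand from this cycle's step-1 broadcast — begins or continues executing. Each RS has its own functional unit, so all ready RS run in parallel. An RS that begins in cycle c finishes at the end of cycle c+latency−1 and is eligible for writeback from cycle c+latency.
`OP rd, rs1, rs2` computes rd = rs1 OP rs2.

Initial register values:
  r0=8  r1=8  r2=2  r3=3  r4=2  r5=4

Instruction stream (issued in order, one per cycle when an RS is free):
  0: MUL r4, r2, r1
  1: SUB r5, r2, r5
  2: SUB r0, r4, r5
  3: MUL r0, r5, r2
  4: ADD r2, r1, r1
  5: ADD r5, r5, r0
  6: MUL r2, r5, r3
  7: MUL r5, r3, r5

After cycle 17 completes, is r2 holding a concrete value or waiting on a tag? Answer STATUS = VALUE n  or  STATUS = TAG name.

STATUS = VALUE -18

  c1: issue MUL r4<-Mul1  regs: r0:8,r1:8,r2:2,r3:3,r4:Mul1,r5:4
  c2: issue SUB r5<-Add1  regs: r0:8,r1:8,r2:2,r3:3,r4:Mul1,r5:Add1
  c3: issue SUB r0<-Add2  regs: r0:Add2,r1:8,r2:2,r3:3,r4:Mul1,r5:Add1
  c4: issue MUL r0<-Mul2  regs: r0:Mul2,r1:8,r2:2,r3:3,r4:Mul1,r5:Add1
  c5: CDB Add1=-2; issue ADD r2<-Add1  regs: r0:Mul2,r1:8,r2:Add1,r3:3,r4:Mul1,r5:-2
  c6: CDB Mul1=16; stall  regs: r0:Mul2,r1:8,r2:Add1,r3:3,r4:16,r5:-2
  c7: stall  regs: r0:Mul2,r1:8,r2:Add1,r3:3,r4:16,r5:-2
  c8: CDB Add1=16; issue ADD r5<-Add1  regs: r0:Mul2,r1:8,r2:16,r3:3,r4:16,r5:Add1
  c9: CDB Add2=18; issue MUL r2<-Mul1  regs: r0:Mul2,r1:8,r2:Mul1,r3:3,r4:16,r5:Add1
  c10: CDB Mul2=-4; issue MUL r5<-Mul2  regs: r0:-4,r1:8,r2:Mul1,r3:3,r4:16,r5:Mul2
  c11: -  regs: r0:-4,r1:8,r2:Mul1,r3:3,r4:16,r5:Mul2
  c12: -  regs: r0:-4,r1:8,r2:Mul1,r3:3,r4:16,r5:Mul2
  c13: CDB Add1=-6  regs: r0:-4,r1:8,r2:Mul1,r3:3,r4:16,r5:Mul2
  c14: -  regs: r0:-4,r1:8,r2:Mul1,r3:3,r4:16,r5:Mul2
  c15: -  regs: r0:-4,r1:8,r2:Mul1,r3:3,r4:16,r5:Mul2
  c16: -  regs: r0:-4,r1:8,r2:Mul1,r3:3,r4:16,r5:Mul2
  c17: CDB Mul1=-18  regs: r0:-4,r1:8,r2:-18,r3:3,r4:16,r5:Mul2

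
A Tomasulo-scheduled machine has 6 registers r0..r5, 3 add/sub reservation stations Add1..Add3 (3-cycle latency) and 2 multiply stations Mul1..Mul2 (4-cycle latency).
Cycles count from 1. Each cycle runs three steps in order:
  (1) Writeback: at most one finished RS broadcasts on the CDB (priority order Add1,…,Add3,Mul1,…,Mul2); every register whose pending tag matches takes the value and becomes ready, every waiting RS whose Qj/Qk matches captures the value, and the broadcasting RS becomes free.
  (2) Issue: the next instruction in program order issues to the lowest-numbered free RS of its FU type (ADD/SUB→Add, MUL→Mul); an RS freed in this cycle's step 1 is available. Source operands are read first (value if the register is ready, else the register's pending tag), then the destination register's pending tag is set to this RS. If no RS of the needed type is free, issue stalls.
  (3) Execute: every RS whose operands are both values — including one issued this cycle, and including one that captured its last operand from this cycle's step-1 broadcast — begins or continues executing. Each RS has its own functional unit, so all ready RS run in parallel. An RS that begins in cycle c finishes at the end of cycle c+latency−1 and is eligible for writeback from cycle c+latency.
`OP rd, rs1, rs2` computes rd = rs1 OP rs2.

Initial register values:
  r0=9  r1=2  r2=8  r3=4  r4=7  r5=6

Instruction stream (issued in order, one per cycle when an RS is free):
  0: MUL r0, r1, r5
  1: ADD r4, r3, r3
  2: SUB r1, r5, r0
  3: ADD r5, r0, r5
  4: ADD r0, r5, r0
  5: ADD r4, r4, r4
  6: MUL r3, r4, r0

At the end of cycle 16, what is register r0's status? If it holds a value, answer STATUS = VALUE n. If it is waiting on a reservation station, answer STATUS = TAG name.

cycle 1: issue MUL r0<-Mul1 // r0:Mul1,r1:2,r2:8,r3:4,r4:7,r5:6
cycle 2: issue ADD r4<-Add1 // r0:Mul1,r1:2,r2:8,r3:4,r4:Add1,r5:6
cycle 3: issue SUB r1<-Add2 // r0:Mul1,r1:Add2,r2:8,r3:4,r4:Add1,r5:6
cycle 4: issue ADD r5<-Add3 // r0:Mul1,r1:Add2,r2:8,r3:4,r4:Add1,r5:Add3
cycle 5: CDB Add1=8; issue ADD r0<-Add1 // r0:Add1,r1:Add2,r2:8,r3:4,r4:8,r5:Add3
cycle 6: CDB Mul1=12; stall // r0:Add1,r1:Add2,r2:8,r3:4,r4:8,r5:Add3
cycle 7: stall // r0:Add1,r1:Add2,r2:8,r3:4,r4:8,r5:Add3
cycle 8: stall // r0:Add1,r1:Add2,r2:8,r3:4,r4:8,r5:Add3
cycle 9: CDB Add2=-6; issue ADD r4<-Add2 // r0:Add1,r1:-6,r2:8,r3:4,r4:Add2,r5:Add3
cycle 10: CDB Add3=18; issue MUL r3<-Mul1 // r0:Add1,r1:-6,r2:8,r3:Mul1,r4:Add2,r5:18
cycle 11: - // r0:Add1,r1:-6,r2:8,r3:Mul1,r4:Add2,r5:18
cycle 12: CDB Add2=16 // r0:Add1,r1:-6,r2:8,r3:Mul1,r4:16,r5:18
cycle 13: CDB Add1=30 // r0:30,r1:-6,r2:8,r3:Mul1,r4:16,r5:18
cycle 14: - // r0:30,r1:-6,r2:8,r3:Mul1,r4:16,r5:18
cycle 15: - // r0:30,r1:-6,r2:8,r3:Mul1,r4:16,r5:18
cycle 16: - // r0:30,r1:-6,r2:8,r3:Mul1,r4:16,r5:18

STATUS = VALUE 30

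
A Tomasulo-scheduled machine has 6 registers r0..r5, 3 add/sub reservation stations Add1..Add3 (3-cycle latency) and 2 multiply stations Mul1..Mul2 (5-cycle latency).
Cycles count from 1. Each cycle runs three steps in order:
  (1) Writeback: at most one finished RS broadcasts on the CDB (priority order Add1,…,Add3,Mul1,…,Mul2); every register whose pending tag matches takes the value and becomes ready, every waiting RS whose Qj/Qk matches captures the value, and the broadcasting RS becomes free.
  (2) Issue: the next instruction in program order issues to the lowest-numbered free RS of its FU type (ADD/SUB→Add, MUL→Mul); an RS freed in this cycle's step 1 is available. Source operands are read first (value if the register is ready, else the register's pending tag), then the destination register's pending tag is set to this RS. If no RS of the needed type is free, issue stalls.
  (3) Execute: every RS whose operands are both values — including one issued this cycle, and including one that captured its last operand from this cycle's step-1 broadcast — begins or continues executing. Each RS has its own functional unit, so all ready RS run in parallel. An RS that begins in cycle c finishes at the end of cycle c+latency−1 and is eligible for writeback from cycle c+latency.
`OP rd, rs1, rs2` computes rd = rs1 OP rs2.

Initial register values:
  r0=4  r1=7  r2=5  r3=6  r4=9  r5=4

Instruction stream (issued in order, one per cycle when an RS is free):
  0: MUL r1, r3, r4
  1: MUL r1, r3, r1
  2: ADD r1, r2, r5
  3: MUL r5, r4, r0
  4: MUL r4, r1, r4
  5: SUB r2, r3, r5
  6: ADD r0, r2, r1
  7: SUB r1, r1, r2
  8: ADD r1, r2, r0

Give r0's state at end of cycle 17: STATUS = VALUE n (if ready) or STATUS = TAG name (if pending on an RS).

c1: issue MUL r1<-Mul1 | r0:4,r1:Mul1,r2:5,r3:6,r4:9,r5:4
c2: issue MUL r1<-Mul2 | r0:4,r1:Mul2,r2:5,r3:6,r4:9,r5:4
c3: issue ADD r1<-Add1 | r0:4,r1:Add1,r2:5,r3:6,r4:9,r5:4
c4: stall | r0:4,r1:Add1,r2:5,r3:6,r4:9,r5:4
c5: stall | r0:4,r1:Add1,r2:5,r3:6,r4:9,r5:4
c6: CDB Add1=9; stall | r0:4,r1:9,r2:5,r3:6,r4:9,r5:4
c7: CDB Mul1=54; issue MUL r5<-Mul1 | r0:4,r1:9,r2:5,r3:6,r4:9,r5:Mul1
c8: stall | r0:4,r1:9,r2:5,r3:6,r4:9,r5:Mul1
c9: stall | r0:4,r1:9,r2:5,r3:6,r4:9,r5:Mul1
c10: stall | r0:4,r1:9,r2:5,r3:6,r4:9,r5:Mul1
c11: stall | r0:4,r1:9,r2:5,r3:6,r4:9,r5:Mul1
c12: CDB Mul1=36; issue MUL r4<-Mul1 | r0:4,r1:9,r2:5,r3:6,r4:Mul1,r5:36
c13: CDB Mul2=324; issue SUB r2<-Add1 | r0:4,r1:9,r2:Add1,r3:6,r4:Mul1,r5:36
c14: issue ADD r0<-Add2 | r0:Add2,r1:9,r2:Add1,r3:6,r4:Mul1,r5:36
c15: issue SUB r1<-Add3 | r0:Add2,r1:Add3,r2:Add1,r3:6,r4:Mul1,r5:36
c16: CDB Add1=-30; issue ADD r1<-Add1 | r0:Add2,r1:Add1,r2:-30,r3:6,r4:Mul1,r5:36
c17: CDB Mul1=81 | r0:Add2,r1:Add1,r2:-30,r3:6,r4:81,r5:36

STATUS = TAG Add2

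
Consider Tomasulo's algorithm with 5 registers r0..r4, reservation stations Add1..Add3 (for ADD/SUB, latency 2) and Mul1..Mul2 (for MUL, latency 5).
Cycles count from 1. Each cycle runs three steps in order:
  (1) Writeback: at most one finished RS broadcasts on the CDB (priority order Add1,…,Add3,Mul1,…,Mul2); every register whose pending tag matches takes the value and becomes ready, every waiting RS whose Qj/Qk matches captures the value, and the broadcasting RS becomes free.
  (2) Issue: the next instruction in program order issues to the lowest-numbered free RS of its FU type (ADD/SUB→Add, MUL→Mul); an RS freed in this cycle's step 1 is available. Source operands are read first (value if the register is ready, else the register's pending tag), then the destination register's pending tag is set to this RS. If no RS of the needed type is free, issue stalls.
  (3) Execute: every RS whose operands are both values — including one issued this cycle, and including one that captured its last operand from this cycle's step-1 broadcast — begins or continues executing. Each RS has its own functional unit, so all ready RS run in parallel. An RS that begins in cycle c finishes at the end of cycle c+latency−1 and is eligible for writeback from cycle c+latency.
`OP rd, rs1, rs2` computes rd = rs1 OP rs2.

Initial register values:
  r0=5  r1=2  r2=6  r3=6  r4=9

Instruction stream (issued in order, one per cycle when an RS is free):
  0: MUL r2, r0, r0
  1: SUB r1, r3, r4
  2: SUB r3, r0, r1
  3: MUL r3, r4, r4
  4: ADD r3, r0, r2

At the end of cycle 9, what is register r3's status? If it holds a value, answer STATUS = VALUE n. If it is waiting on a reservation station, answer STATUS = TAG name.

cycle 1: issue MUL r2<-Mul1 // r0:5,r1:2,r2:Mul1,r3:6,r4:9
cycle 2: issue SUB r1<-Add1 // r0:5,r1:Add1,r2:Mul1,r3:6,r4:9
cycle 3: issue SUB r3<-Add2 // r0:5,r1:Add1,r2:Mul1,r3:Add2,r4:9
cycle 4: CDB Add1=-3; issue MUL r3<-Mul2 // r0:5,r1:-3,r2:Mul1,r3:Mul2,r4:9
cycle 5: issue ADD r3<-Add1 // r0:5,r1:-3,r2:Mul1,r3:Add1,r4:9
cycle 6: CDB Add2=8 // r0:5,r1:-3,r2:Mul1,r3:Add1,r4:9
cycle 7: CDB Mul1=25 // r0:5,r1:-3,r2:25,r3:Add1,r4:9
cycle 8: - // r0:5,r1:-3,r2:25,r3:Add1,r4:9
cycle 9: CDB Add1=30 // r0:5,r1:-3,r2:25,r3:30,r4:9

STATUS = VALUE 30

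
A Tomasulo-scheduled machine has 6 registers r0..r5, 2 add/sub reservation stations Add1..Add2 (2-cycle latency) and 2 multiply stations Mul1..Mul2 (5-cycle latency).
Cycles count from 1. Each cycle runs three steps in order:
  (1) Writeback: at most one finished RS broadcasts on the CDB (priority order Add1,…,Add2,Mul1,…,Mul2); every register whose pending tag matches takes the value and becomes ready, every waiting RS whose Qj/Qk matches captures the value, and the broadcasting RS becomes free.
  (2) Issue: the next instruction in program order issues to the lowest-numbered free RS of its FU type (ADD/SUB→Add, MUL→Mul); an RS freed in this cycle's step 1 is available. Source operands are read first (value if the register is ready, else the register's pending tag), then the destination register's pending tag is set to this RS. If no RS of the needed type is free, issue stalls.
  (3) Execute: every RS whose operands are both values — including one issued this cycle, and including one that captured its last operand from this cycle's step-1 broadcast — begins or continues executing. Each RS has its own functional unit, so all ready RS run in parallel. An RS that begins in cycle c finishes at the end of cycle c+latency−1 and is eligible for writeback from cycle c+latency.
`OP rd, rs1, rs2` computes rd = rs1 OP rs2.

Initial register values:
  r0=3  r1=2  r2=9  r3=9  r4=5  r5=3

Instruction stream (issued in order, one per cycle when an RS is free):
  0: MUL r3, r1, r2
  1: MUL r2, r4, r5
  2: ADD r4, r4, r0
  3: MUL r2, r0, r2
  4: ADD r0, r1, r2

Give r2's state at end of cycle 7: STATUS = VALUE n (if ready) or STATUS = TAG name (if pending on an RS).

STATUS = TAG Mul1

  c1: issue MUL r3<-Mul1  regs: r0:3,r1:2,r2:9,r3:Mul1,r4:5,r5:3
  c2: issue MUL r2<-Mul2  regs: r0:3,r1:2,r2:Mul2,r3:Mul1,r4:5,r5:3
  c3: issue ADD r4<-Add1  regs: r0:3,r1:2,r2:Mul2,r3:Mul1,r4:Add1,r5:3
  c4: stall  regs: r0:3,r1:2,r2:Mul2,r3:Mul1,r4:Add1,r5:3
  c5: CDB Add1=8; stall  regs: r0:3,r1:2,r2:Mul2,r3:Mul1,r4:8,r5:3
  c6: CDB Mul1=18; issue MUL r2<-Mul1  regs: r0:3,r1:2,r2:Mul1,r3:18,r4:8,r5:3
  c7: CDB Mul2=15; issue ADD r0<-Add1  regs: r0:Add1,r1:2,r2:Mul1,r3:18,r4:8,r5:3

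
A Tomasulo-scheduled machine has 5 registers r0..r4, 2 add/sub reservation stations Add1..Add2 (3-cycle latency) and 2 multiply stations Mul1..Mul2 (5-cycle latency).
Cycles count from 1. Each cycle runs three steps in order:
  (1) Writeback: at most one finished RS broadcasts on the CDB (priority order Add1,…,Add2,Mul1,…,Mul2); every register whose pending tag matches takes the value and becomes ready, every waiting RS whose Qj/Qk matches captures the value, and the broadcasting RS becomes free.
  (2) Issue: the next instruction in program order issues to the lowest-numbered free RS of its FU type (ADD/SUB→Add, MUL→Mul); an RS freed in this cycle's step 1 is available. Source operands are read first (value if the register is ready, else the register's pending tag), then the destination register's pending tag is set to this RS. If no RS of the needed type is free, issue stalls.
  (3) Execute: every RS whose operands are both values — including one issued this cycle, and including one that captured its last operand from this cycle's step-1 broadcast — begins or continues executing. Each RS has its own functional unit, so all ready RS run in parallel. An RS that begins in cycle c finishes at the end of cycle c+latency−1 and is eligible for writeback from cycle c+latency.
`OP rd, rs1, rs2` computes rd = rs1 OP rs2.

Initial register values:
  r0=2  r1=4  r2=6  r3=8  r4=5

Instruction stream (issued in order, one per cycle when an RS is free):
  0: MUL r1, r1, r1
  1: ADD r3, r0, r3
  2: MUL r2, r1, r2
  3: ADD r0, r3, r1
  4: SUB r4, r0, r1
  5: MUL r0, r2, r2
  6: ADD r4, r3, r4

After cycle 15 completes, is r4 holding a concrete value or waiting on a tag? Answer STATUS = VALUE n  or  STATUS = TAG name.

STATUS = VALUE 20

  c1: issue MUL r1<-Mul1  regs: r0:2,r1:Mul1,r2:6,r3:8,r4:5
  c2: issue ADD r3<-Add1  regs: r0:2,r1:Mul1,r2:6,r3:Add1,r4:5
  c3: issue MUL r2<-Mul2  regs: r0:2,r1:Mul1,r2:Mul2,r3:Add1,r4:5
  c4: issue ADD r0<-Add2  regs: r0:Add2,r1:Mul1,r2:Mul2,r3:Add1,r4:5
  c5: CDB Add1=10; issue SUB r4<-Add1  regs: r0:Add2,r1:Mul1,r2:Mul2,r3:10,r4:Add1
  c6: CDB Mul1=16; issue MUL r0<-Mul1  regs: r0:Mul1,r1:16,r2:Mul2,r3:10,r4:Add1
  c7: stall  regs: r0:Mul1,r1:16,r2:Mul2,r3:10,r4:Add1
  c8: stall  regs: r0:Mul1,r1:16,r2:Mul2,r3:10,r4:Add1
  c9: CDB Add2=26; issue ADD r4<-Add2  regs: r0:Mul1,r1:16,r2:Mul2,r3:10,r4:Add2
  c10: -  regs: r0:Mul1,r1:16,r2:Mul2,r3:10,r4:Add2
  c11: CDB Mul2=96  regs: r0:Mul1,r1:16,r2:96,r3:10,r4:Add2
  c12: CDB Add1=10  regs: r0:Mul1,r1:16,r2:96,r3:10,r4:Add2
  c13: -  regs: r0:Mul1,r1:16,r2:96,r3:10,r4:Add2
  c14: -  regs: r0:Mul1,r1:16,r2:96,r3:10,r4:Add2
  c15: CDB Add2=20  regs: r0:Mul1,r1:16,r2:96,r3:10,r4:20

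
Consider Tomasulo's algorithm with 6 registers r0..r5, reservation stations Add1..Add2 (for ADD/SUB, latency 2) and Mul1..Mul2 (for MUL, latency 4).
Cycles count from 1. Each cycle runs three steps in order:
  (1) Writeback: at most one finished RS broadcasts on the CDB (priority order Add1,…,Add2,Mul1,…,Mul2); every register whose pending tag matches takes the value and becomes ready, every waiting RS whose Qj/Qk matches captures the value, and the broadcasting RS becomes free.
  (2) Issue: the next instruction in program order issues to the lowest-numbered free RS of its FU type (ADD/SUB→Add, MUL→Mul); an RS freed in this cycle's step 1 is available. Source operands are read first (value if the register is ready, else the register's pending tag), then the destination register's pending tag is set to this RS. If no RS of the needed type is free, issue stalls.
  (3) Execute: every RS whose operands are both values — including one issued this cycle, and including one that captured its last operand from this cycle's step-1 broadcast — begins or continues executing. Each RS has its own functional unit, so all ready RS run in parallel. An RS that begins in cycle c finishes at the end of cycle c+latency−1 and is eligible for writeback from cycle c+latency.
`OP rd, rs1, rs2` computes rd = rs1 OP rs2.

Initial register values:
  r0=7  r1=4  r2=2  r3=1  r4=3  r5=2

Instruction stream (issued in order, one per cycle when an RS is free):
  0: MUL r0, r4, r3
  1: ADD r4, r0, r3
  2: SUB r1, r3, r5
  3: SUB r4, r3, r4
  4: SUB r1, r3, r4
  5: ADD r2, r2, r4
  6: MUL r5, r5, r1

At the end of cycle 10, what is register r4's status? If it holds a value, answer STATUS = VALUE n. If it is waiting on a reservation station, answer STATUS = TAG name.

STATUS = VALUE -3

c1: issue MUL r0<-Mul1 | r0:Mul1,r1:4,r2:2,r3:1,r4:3,r5:2
c2: issue ADD r4<-Add1 | r0:Mul1,r1:4,r2:2,r3:1,r4:Add1,r5:2
c3: issue SUB r1<-Add2 | r0:Mul1,r1:Add2,r2:2,r3:1,r4:Add1,r5:2
c4: stall | r0:Mul1,r1:Add2,r2:2,r3:1,r4:Add1,r5:2
c5: CDB Add2=-1; issue SUB r4<-Add2 | r0:Mul1,r1:-1,r2:2,r3:1,r4:Add2,r5:2
c6: CDB Mul1=3; stall | r0:3,r1:-1,r2:2,r3:1,r4:Add2,r5:2
c7: stall | r0:3,r1:-1,r2:2,r3:1,r4:Add2,r5:2
c8: CDB Add1=4; issue SUB r1<-Add1 | r0:3,r1:Add1,r2:2,r3:1,r4:Add2,r5:2
c9: stall | r0:3,r1:Add1,r2:2,r3:1,r4:Add2,r5:2
c10: CDB Add2=-3; issue ADD r2<-Add2 | r0:3,r1:Add1,r2:Add2,r3:1,r4:-3,r5:2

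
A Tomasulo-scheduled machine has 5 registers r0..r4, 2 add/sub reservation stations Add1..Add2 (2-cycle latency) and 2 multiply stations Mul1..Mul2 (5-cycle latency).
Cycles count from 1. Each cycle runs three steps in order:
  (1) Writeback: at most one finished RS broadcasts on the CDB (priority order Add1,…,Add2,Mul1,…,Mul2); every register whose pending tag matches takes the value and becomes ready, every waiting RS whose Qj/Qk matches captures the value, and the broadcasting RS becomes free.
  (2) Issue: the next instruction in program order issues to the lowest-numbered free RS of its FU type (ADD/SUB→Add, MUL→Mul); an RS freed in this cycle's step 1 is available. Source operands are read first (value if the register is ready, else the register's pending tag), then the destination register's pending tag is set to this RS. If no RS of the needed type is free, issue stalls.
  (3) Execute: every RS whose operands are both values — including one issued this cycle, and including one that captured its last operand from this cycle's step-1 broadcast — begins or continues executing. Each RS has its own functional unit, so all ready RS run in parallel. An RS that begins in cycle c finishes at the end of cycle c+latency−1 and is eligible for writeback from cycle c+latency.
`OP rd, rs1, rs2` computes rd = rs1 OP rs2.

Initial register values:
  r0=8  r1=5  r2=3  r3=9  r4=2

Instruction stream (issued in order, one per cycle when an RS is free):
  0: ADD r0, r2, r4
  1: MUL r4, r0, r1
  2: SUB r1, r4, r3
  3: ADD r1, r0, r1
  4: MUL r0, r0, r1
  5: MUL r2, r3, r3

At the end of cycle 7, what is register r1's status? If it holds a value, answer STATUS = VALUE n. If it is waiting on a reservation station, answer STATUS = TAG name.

  c1: issue ADD r0<-Add1  regs: r0:Add1,r1:5,r2:3,r3:9,r4:2
  c2: issue MUL r4<-Mul1  regs: r0:Add1,r1:5,r2:3,r3:9,r4:Mul1
  c3: CDB Add1=5; issue SUB r1<-Add1  regs: r0:5,r1:Add1,r2:3,r3:9,r4:Mul1
  c4: issue ADD r1<-Add2  regs: r0:5,r1:Add2,r2:3,r3:9,r4:Mul1
  c5: issue MUL r0<-Mul2  regs: r0:Mul2,r1:Add2,r2:3,r3:9,r4:Mul1
  c6: stall  regs: r0:Mul2,r1:Add2,r2:3,r3:9,r4:Mul1
  c7: stall  regs: r0:Mul2,r1:Add2,r2:3,r3:9,r4:Mul1

STATUS = TAG Add2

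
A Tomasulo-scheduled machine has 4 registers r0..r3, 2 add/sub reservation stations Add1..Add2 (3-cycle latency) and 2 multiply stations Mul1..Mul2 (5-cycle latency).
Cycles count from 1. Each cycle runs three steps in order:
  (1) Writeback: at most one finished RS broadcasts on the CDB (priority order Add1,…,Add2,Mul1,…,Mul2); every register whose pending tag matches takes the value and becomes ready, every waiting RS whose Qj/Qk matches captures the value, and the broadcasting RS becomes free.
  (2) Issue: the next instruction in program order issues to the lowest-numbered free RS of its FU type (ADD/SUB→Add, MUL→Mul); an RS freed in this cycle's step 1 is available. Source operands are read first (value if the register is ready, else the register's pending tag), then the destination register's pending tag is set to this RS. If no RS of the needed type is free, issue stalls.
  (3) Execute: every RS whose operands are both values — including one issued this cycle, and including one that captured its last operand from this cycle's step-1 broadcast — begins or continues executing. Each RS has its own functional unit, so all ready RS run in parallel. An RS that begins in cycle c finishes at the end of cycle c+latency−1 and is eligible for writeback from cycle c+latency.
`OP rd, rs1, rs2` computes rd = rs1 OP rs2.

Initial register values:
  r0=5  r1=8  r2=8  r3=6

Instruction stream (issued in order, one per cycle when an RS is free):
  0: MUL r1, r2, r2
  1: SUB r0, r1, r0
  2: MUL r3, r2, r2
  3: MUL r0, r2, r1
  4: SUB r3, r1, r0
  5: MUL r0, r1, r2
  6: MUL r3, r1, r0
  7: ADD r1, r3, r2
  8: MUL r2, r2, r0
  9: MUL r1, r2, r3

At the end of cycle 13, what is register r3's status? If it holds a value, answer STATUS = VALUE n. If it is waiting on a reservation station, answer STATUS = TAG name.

cycle 1: issue MUL r1<-Mul1 // r0:5,r1:Mul1,r2:8,r3:6
cycle 2: issue SUB r0<-Add1 // r0:Add1,r1:Mul1,r2:8,r3:6
cycle 3: issue MUL r3<-Mul2 // r0:Add1,r1:Mul1,r2:8,r3:Mul2
cycle 4: stall // r0:Add1,r1:Mul1,r2:8,r3:Mul2
cycle 5: stall // r0:Add1,r1:Mul1,r2:8,r3:Mul2
cycle 6: CDB Mul1=64; issue MUL r0<-Mul1 // r0:Mul1,r1:64,r2:8,r3:Mul2
cycle 7: issue SUB r3<-Add2 // r0:Mul1,r1:64,r2:8,r3:Add2
cycle 8: CDB Mul2=64; issue MUL r0<-Mul2 // r0:Mul2,r1:64,r2:8,r3:Add2
cycle 9: CDB Add1=59; stall // r0:Mul2,r1:64,r2:8,r3:Add2
cycle 10: stall // r0:Mul2,r1:64,r2:8,r3:Add2
cycle 11: CDB Mul1=512; issue MUL r3<-Mul1 // r0:Mul2,r1:64,r2:8,r3:Mul1
cycle 12: issue ADD r1<-Add1 // r0:Mul2,r1:Add1,r2:8,r3:Mul1
cycle 13: CDB Mul2=512; issue MUL r2<-Mul2 // r0:512,r1:Add1,r2:Mul2,r3:Mul1

STATUS = TAG Mul1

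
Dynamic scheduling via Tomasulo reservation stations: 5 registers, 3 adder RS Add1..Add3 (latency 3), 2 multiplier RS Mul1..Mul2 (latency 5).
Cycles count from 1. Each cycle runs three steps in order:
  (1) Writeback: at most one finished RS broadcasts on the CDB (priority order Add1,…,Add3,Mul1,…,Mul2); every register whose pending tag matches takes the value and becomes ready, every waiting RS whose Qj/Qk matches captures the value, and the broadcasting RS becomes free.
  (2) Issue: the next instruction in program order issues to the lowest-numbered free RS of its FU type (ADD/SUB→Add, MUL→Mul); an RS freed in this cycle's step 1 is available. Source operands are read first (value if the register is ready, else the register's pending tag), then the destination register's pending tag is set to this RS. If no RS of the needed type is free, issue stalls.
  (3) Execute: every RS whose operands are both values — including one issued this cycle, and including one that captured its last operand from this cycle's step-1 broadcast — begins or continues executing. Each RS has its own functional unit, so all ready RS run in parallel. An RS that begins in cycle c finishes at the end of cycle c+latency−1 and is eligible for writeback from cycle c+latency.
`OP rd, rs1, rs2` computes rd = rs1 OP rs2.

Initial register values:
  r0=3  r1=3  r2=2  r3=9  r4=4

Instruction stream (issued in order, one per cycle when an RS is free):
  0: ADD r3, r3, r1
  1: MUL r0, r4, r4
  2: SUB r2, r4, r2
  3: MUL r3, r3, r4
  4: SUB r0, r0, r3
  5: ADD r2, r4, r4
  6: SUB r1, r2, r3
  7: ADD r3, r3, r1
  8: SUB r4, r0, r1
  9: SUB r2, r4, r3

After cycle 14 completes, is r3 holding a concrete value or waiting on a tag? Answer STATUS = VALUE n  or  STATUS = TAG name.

STATUS = TAG Add2

cycle 1: issue ADD r3<-Add1 // r0:3,r1:3,r2:2,r3:Add1,r4:4
cycle 2: issue MUL r0<-Mul1 // r0:Mul1,r1:3,r2:2,r3:Add1,r4:4
cycle 3: issue SUB r2<-Add2 // r0:Mul1,r1:3,r2:Add2,r3:Add1,r4:4
cycle 4: CDB Add1=12; issue MUL r3<-Mul2 // r0:Mul1,r1:3,r2:Add2,r3:Mul2,r4:4
cycle 5: issue SUB r0<-Add1 // r0:Add1,r1:3,r2:Add2,r3:Mul2,r4:4
cycle 6: CDB Add2=2; issue ADD r2<-Add2 // r0:Add1,r1:3,r2:Add2,r3:Mul2,r4:4
cycle 7: CDB Mul1=16; issue SUB r1<-Add3 // r0:Add1,r1:Add3,r2:Add2,r3:Mul2,r4:4
cycle 8: stall // r0:Add1,r1:Add3,r2:Add2,r3:Mul2,r4:4
cycle 9: CDB Add2=8; issue ADD r3<-Add2 // r0:Add1,r1:Add3,r2:8,r3:Add2,r4:4
cycle 10: CDB Mul2=48; stall // r0:Add1,r1:Add3,r2:8,r3:Add2,r4:4
cycle 11: stall // r0:Add1,r1:Add3,r2:8,r3:Add2,r4:4
cycle 12: stall // r0:Add1,r1:Add3,r2:8,r3:Add2,r4:4
cycle 13: CDB Add1=-32; issue SUB r4<-Add1 // r0:-32,r1:Add3,r2:8,r3:Add2,r4:Add1
cycle 14: CDB Add3=-40; issue SUB r2<-Add3 // r0:-32,r1:-40,r2:Add3,r3:Add2,r4:Add1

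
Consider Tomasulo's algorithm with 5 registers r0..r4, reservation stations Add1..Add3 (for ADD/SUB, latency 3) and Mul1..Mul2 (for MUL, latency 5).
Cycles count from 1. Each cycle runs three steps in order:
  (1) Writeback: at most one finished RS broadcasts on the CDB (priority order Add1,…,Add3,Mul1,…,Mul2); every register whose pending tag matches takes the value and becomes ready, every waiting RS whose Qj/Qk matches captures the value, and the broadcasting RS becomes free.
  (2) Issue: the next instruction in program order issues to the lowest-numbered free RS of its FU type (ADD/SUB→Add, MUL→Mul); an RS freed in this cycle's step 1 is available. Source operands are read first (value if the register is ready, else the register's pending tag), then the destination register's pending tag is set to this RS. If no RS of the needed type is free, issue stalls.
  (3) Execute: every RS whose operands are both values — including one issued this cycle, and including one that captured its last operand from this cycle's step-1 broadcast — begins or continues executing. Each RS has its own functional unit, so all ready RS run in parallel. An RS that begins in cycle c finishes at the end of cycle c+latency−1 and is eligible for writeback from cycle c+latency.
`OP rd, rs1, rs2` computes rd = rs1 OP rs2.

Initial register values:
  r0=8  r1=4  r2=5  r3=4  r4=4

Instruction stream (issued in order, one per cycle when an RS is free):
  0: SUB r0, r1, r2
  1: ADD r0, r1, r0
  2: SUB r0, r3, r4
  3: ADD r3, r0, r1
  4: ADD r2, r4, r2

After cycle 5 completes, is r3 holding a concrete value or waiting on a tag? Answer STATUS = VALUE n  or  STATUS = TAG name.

  c1: issue SUB r0<-Add1  regs: r0:Add1,r1:4,r2:5,r3:4,r4:4
  c2: issue ADD r0<-Add2  regs: r0:Add2,r1:4,r2:5,r3:4,r4:4
  c3: issue SUB r0<-Add3  regs: r0:Add3,r1:4,r2:5,r3:4,r4:4
  c4: CDB Add1=-1; issue ADD r3<-Add1  regs: r0:Add3,r1:4,r2:5,r3:Add1,r4:4
  c5: stall  regs: r0:Add3,r1:4,r2:5,r3:Add1,r4:4

STATUS = TAG Add1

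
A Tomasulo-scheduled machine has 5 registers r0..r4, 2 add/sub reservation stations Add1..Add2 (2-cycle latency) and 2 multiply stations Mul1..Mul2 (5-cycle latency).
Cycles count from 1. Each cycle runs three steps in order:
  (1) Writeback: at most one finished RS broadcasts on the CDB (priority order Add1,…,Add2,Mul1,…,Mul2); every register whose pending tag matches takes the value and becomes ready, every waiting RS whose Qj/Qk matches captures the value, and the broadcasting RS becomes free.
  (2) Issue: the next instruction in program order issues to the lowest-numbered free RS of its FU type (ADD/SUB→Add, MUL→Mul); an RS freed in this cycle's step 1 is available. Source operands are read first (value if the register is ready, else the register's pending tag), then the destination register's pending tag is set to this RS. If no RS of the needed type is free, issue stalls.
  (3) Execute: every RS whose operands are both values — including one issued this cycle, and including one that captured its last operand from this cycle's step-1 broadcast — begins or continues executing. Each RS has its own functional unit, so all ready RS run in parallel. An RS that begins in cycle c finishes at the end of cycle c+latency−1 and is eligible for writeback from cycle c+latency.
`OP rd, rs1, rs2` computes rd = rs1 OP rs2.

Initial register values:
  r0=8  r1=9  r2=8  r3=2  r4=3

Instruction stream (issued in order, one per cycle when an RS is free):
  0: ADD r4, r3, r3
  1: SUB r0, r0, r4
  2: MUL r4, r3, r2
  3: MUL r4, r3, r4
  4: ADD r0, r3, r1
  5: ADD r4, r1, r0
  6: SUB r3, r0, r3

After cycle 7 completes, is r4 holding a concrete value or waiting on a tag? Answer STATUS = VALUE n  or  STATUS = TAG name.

STATUS = TAG Add2

cycle 1: issue ADD r4<-Add1 // r0:8,r1:9,r2:8,r3:2,r4:Add1
cycle 2: issue SUB r0<-Add2 // r0:Add2,r1:9,r2:8,r3:2,r4:Add1
cycle 3: CDB Add1=4; issue MUL r4<-Mul1 // r0:Add2,r1:9,r2:8,r3:2,r4:Mul1
cycle 4: issue MUL r4<-Mul2 // r0:Add2,r1:9,r2:8,r3:2,r4:Mul2
cycle 5: CDB Add2=4; issue ADD r0<-Add1 // r0:Add1,r1:9,r2:8,r3:2,r4:Mul2
cycle 6: issue ADD r4<-Add2 // r0:Add1,r1:9,r2:8,r3:2,r4:Add2
cycle 7: CDB Add1=11; issue SUB r3<-Add1 // r0:11,r1:9,r2:8,r3:Add1,r4:Add2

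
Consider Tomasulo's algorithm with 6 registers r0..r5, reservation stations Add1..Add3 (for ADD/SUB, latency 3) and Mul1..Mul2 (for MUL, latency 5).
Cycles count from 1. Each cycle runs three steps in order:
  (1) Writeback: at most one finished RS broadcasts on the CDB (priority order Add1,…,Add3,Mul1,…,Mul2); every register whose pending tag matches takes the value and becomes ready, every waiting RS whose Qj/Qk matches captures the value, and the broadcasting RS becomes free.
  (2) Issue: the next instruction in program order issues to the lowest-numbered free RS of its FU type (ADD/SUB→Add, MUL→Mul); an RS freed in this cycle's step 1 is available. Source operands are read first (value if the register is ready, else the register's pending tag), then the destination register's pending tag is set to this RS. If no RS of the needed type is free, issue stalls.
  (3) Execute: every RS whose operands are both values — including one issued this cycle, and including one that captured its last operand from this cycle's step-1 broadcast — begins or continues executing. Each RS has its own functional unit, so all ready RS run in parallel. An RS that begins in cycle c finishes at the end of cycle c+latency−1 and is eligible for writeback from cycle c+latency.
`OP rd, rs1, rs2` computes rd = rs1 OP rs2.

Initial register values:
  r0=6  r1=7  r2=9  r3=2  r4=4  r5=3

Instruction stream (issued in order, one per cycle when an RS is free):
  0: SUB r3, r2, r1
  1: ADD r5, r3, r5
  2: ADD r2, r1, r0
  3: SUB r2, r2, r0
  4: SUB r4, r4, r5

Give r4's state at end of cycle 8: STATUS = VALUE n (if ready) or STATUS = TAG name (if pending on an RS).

cycle 1: issue SUB r3<-Add1 // r0:6,r1:7,r2:9,r3:Add1,r4:4,r5:3
cycle 2: issue ADD r5<-Add2 // r0:6,r1:7,r2:9,r3:Add1,r4:4,r5:Add2
cycle 3: issue ADD r2<-Add3 // r0:6,r1:7,r2:Add3,r3:Add1,r4:4,r5:Add2
cycle 4: CDB Add1=2; issue SUB r2<-Add1 // r0:6,r1:7,r2:Add1,r3:2,r4:4,r5:Add2
cycle 5: stall // r0:6,r1:7,r2:Add1,r3:2,r4:4,r5:Add2
cycle 6: CDB Add3=13; issue SUB r4<-Add3 // r0:6,r1:7,r2:Add1,r3:2,r4:Add3,r5:Add2
cycle 7: CDB Add2=5 // r0:6,r1:7,r2:Add1,r3:2,r4:Add3,r5:5
cycle 8: - // r0:6,r1:7,r2:Add1,r3:2,r4:Add3,r5:5

STATUS = TAG Add3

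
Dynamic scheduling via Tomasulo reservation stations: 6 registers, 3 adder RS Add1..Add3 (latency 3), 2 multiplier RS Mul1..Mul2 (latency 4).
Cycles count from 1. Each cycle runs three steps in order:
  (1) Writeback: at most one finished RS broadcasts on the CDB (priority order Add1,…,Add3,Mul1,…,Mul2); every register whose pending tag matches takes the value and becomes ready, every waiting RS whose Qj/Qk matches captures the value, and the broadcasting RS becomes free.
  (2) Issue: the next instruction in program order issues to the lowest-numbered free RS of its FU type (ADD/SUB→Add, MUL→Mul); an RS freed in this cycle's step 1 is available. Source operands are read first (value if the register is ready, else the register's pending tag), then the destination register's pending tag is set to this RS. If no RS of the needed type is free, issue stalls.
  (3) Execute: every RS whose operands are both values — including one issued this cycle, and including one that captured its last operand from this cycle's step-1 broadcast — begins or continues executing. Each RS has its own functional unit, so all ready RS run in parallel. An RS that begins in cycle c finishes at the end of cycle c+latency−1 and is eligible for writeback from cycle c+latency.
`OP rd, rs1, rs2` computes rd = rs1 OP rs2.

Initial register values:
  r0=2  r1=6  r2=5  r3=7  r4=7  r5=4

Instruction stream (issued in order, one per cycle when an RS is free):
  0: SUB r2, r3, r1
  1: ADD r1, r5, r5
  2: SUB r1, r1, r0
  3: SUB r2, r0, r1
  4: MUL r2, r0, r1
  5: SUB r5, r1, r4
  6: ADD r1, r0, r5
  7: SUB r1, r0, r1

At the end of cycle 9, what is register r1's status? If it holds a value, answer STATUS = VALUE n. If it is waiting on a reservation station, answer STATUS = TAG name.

STATUS = TAG Add3

c1: issue SUB r2<-Add1 | r0:2,r1:6,r2:Add1,r3:7,r4:7,r5:4
c2: issue ADD r1<-Add2 | r0:2,r1:Add2,r2:Add1,r3:7,r4:7,r5:4
c3: issue SUB r1<-Add3 | r0:2,r1:Add3,r2:Add1,r3:7,r4:7,r5:4
c4: CDB Add1=1; issue SUB r2<-Add1 | r0:2,r1:Add3,r2:Add1,r3:7,r4:7,r5:4
c5: CDB Add2=8; issue MUL r2<-Mul1 | r0:2,r1:Add3,r2:Mul1,r3:7,r4:7,r5:4
c6: issue SUB r5<-Add2 | r0:2,r1:Add3,r2:Mul1,r3:7,r4:7,r5:Add2
c7: stall | r0:2,r1:Add3,r2:Mul1,r3:7,r4:7,r5:Add2
c8: CDB Add3=6; issue ADD r1<-Add3 | r0:2,r1:Add3,r2:Mul1,r3:7,r4:7,r5:Add2
c9: stall | r0:2,r1:Add3,r2:Mul1,r3:7,r4:7,r5:Add2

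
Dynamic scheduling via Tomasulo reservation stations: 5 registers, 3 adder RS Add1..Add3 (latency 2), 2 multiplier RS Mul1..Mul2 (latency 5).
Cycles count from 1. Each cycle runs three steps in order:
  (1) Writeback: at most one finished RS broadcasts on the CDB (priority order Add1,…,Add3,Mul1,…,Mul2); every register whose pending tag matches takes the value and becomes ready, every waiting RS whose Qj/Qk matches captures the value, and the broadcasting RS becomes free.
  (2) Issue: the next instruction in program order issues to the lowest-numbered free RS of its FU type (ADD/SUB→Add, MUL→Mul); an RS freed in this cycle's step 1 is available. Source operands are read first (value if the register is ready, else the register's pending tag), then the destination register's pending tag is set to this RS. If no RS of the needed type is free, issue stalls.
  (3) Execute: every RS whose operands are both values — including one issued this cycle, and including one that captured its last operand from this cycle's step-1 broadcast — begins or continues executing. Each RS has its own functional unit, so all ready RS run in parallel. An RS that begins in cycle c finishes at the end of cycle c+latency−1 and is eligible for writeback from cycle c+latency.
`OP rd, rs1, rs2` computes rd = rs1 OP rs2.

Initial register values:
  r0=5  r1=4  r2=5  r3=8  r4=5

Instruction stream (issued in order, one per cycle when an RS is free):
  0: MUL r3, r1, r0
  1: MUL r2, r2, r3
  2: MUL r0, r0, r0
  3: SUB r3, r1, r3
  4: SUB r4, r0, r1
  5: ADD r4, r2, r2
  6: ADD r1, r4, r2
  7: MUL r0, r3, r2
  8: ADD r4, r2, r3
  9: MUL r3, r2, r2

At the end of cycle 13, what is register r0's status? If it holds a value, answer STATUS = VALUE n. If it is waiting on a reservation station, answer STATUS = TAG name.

  c1: issue MUL r3<-Mul1  regs: r0:5,r1:4,r2:5,r3:Mul1,r4:5
  c2: issue MUL r2<-Mul2  regs: r0:5,r1:4,r2:Mul2,r3:Mul1,r4:5
  c3: stall  regs: r0:5,r1:4,r2:Mul2,r3:Mul1,r4:5
  c4: stall  regs: r0:5,r1:4,r2:Mul2,r3:Mul1,r4:5
  c5: stall  regs: r0:5,r1:4,r2:Mul2,r3:Mul1,r4:5
  c6: CDB Mul1=20; issue MUL r0<-Mul1  regs: r0:Mul1,r1:4,r2:Mul2,r3:20,r4:5
  c7: issue SUB r3<-Add1  regs: r0:Mul1,r1:4,r2:Mul2,r3:Add1,r4:5
  c8: issue SUB r4<-Add2  regs: r0:Mul1,r1:4,r2:Mul2,r3:Add1,r4:Add2
  c9: CDB Add1=-16; issue ADD r4<-Add1  regs: r0:Mul1,r1:4,r2:Mul2,r3:-16,r4:Add1
  c10: issue ADD r1<-Add3  regs: r0:Mul1,r1:Add3,r2:Mul2,r3:-16,r4:Add1
  c11: CDB Mul1=25; issue MUL r0<-Mul1  regs: r0:Mul1,r1:Add3,r2:Mul2,r3:-16,r4:Add1
  c12: CDB Mul2=100; stall  regs: r0:Mul1,r1:Add3,r2:100,r3:-16,r4:Add1
  c13: CDB Add2=21; issue ADD r4<-Add2  regs: r0:Mul1,r1:Add3,r2:100,r3:-16,r4:Add2

STATUS = TAG Mul1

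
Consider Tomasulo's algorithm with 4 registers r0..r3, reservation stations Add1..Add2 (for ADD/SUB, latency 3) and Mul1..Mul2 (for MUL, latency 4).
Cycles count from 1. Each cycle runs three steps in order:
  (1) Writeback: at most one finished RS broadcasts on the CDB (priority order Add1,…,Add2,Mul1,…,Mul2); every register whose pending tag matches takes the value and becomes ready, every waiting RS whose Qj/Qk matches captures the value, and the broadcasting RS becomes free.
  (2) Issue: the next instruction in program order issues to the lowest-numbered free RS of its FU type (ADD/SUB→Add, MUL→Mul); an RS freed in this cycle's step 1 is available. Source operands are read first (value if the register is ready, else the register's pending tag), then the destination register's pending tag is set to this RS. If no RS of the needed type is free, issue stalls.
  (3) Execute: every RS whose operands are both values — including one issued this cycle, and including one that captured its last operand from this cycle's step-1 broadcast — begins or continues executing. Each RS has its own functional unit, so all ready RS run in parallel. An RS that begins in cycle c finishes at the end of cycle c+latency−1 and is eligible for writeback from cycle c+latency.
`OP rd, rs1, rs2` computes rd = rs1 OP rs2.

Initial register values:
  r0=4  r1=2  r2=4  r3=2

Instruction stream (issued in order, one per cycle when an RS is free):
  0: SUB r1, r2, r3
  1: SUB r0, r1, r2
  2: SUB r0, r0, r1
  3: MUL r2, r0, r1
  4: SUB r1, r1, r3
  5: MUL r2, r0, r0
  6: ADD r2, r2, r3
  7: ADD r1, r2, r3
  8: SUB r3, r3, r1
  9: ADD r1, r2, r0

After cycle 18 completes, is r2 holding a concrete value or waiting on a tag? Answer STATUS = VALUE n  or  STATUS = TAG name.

  c1: issue SUB r1<-Add1  regs: r0:4,r1:Add1,r2:4,r3:2
  c2: issue SUB r0<-Add2  regs: r0:Add2,r1:Add1,r2:4,r3:2
  c3: stall  regs: r0:Add2,r1:Add1,r2:4,r3:2
  c4: CDB Add1=2; issue SUB r0<-Add1  regs: r0:Add1,r1:2,r2:4,r3:2
  c5: issue MUL r2<-Mul1  regs: r0:Add1,r1:2,r2:Mul1,r3:2
  c6: stall  regs: r0:Add1,r1:2,r2:Mul1,r3:2
  c7: CDB Add2=-2; issue SUB r1<-Add2  regs: r0:Add1,r1:Add2,r2:Mul1,r3:2
  c8: issue MUL r2<-Mul2  regs: r0:Add1,r1:Add2,r2:Mul2,r3:2
  c9: stall  regs: r0:Add1,r1:Add2,r2:Mul2,r3:2
  c10: CDB Add1=-4; issue ADD r2<-Add1  regs: r0:-4,r1:Add2,r2:Add1,r3:2
  c11: CDB Add2=0; issue ADD r1<-Add2  regs: r0:-4,r1:Add2,r2:Add1,r3:2
  c12: stall  regs: r0:-4,r1:Add2,r2:Add1,r3:2
  c13: stall  regs: r0:-4,r1:Add2,r2:Add1,r3:2
  c14: CDB Mul1=-8; stall  regs: r0:-4,r1:Add2,r2:Add1,r3:2
  c15: CDB Mul2=16; stall  regs: r0:-4,r1:Add2,r2:Add1,r3:2
  c16: stall  regs: r0:-4,r1:Add2,r2:Add1,r3:2
  c17: stall  regs: r0:-4,r1:Add2,r2:Add1,r3:2
  c18: CDB Add1=18; issue SUB r3<-Add1  regs: r0:-4,r1:Add2,r2:18,r3:Add1

STATUS = VALUE 18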